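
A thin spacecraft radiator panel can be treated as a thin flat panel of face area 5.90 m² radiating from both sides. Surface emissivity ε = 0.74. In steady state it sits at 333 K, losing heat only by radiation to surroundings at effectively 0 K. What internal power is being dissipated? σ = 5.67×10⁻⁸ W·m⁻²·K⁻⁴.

P ≈ 6090 W

Steady state: P = εσA T⁴.
A = 2·5.90 = 11.80 m²; T⁴ = (333)⁴ = 1.230×10¹⁰ K⁴.
P = 0.74 × 5.67×10⁻⁸ × 11.80 × 1.230×10¹⁰.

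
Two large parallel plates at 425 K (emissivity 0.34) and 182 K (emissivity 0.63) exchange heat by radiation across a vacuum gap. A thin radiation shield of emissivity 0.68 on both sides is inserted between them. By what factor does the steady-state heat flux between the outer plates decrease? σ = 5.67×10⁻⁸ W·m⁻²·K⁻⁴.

factor ≈ 1.55

Without shield: q₀ = σΔ(T⁴)/(1/ε₁+1/ε₂−1) with denominator 3.528.
With shield the two gaps are in series; the resistances add: (1/ε₁+1/ε_s−1)+(1/ε_s+1/ε₂−1) = 3.412+2.058 = 5.470.
Heat-flux ratio q₀/q = 5.470/3.528.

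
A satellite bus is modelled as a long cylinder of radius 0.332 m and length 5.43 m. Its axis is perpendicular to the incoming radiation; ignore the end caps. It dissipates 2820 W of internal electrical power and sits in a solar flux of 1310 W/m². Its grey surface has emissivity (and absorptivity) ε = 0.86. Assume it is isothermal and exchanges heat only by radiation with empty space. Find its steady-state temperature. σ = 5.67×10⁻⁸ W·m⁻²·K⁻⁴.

At steady state, absorbed solar power + internal power = radiated power.
Absorbed: α·S·A_cross = 0.86·1310·3.606 = 4062 W (cross-section 2rL).
Total input = 4062 + 2820 = 6882 W.
Radiated: εσ·A_surf·T⁴ with A_surf = 2πrL = 11.33 m².
T⁴ = 6882/(0.86·5.67×10⁻⁸·11.33) = 1.246×10¹⁰ K⁴.

T ≈ 334 K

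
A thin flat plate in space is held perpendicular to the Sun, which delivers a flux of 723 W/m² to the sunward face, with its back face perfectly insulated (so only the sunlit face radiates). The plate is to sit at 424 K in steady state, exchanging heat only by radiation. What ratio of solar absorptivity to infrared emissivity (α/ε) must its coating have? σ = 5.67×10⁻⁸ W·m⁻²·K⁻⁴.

α/ε ≈ 2.53

Balance: αS·A = εσ·1A·T⁴ ⇒ α/ε = σT⁴/S.
α/ε = 5.67×10⁻⁸·(424)⁴/723 = 5.67×10⁻⁸·3.232×10¹⁰/723.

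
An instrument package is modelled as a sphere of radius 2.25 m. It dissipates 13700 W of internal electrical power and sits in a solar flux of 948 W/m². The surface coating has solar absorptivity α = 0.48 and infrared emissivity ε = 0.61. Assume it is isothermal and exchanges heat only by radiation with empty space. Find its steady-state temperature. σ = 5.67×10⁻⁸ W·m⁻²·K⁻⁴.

At steady state, absorbed solar power + internal power = radiated power.
Absorbed: α·S·A_cross = 0.48·948·15.90 = 7237 W (cross-section πr²).
Total input = 7237 + 13700 = 20940 W.
Radiated: εσ·A_surf·T⁴ with A_surf = 4πr² = 63.62 m².
T⁴ = 20940/(0.61·5.67×10⁻⁸·63.62) = 9.515×10⁹ K⁴.

T ≈ 312 K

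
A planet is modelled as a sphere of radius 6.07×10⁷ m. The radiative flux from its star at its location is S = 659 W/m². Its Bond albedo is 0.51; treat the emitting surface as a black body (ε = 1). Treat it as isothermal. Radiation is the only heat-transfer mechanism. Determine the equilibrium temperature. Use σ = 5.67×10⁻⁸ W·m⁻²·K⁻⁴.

At equilibrium, absorbed power = emitted power.
Absorbing cross-section = πr² = 1.158×10¹⁶ m²; emitting surface = 4πr² = 4.630×10¹⁶ m² (ratio 4).
(1−a)S·A_cross = εσ·A_surf·T⁴  ⇒  T⁴ = (1−a)S/(4σ).
T⁴ = 0.490·659/(4·5.67×10⁻⁸) = 1.424×10⁹ K⁴.
T = (1.424×10⁹)^(1/4).

T ≈ 194 K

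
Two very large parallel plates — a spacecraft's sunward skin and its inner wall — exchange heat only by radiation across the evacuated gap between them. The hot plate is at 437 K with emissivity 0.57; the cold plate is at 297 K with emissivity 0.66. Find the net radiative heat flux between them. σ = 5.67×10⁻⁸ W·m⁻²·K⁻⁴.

For two infinite grey parallel plates, q = σ(T₁⁴ − T₂⁴)/(1/ε₁ + 1/ε₂ − 1).
T₁⁴ − T₂⁴ = 3.647×10¹⁰ − 7.781×10⁹ = 2.869×10¹⁰ K⁴.
1/ε₁ + 1/ε₂ − 1 = 1.754 + 1.515 − 1 = 2.270.
q = 5.67×10⁻⁸ × 2.869×10¹⁰ / 2.270.

q ≈ 717 W/m²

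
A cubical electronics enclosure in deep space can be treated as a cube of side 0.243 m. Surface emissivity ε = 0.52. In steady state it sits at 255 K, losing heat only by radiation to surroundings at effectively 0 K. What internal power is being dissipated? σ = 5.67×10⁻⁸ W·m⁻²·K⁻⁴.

Steady state: P = εσA T⁴.
A = 6L² = 0.3543 m²; T⁴ = (255)⁴ = 4.228×10⁹ K⁴.
P = 0.52 × 5.67×10⁻⁸ × 0.3543 × 4.228×10⁹.

P ≈ 44.2 W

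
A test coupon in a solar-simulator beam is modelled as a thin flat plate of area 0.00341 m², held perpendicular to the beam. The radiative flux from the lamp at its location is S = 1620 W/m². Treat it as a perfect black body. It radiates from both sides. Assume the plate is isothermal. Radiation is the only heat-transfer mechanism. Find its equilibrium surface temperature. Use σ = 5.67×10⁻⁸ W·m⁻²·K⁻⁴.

At equilibrium, absorbed power = emitted power.
Absorbing cross-section = A = 0.003410 m²; emitting surface = 2A = 0.006820 m² (ratio 2).
S·A_cross = εσ·A_surf·T⁴  ⇒  T⁴ = S/(2σ).
T⁴ = 1.00·1620/(2·5.67×10⁻⁸) = 1.429×10¹⁰ K⁴.
T = (1.429×10¹⁰)^(1/4).

T ≈ 346 K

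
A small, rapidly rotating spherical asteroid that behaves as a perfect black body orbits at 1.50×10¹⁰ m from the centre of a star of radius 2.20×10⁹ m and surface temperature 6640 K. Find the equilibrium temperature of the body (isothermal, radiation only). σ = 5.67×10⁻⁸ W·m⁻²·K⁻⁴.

The star's surface emits σT_*⁴; at distance d the flux is S = σT_*⁴(R_*/d)².
S = 5.67×10⁻⁸·(6640)⁴·(2.20×10⁹/1.50×10¹⁰)² = 2.371×10⁶ W/m².
For an isothermal sphere T⁴ = (1−a)S/(4σ) = 1.045×10¹³ K⁴.

T ≈ 1800 K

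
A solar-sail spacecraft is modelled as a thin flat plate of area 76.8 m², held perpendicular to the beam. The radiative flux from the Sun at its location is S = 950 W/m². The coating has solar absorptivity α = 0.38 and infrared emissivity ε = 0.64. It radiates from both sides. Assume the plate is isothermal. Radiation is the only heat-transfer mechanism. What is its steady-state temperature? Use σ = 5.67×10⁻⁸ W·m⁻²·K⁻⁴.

T ≈ 266 K

At equilibrium, absorbed power = emitted power.
Absorbing cross-section = A = 76.80 m²; emitting surface = 2A = 153.6 m² (ratio 2).
αS·A_cross = εσ·A_surf·T⁴  ⇒  T⁴ = αS/(ε·2σ).
T⁴ = 0.380·950/(0.64·2·5.67×10⁻⁸) = 4.974×10⁹ K⁴.
T = (4.974×10⁹)^(1/4).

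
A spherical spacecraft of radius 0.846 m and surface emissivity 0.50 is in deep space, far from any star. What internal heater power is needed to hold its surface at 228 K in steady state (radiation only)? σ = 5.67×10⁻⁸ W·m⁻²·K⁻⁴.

P ≈ 689 W

P = εσ·4πr²·T⁴.
4πr² = 8.994 m²; T⁴ = 2.702×10⁹ K⁴.
P = 0.50·5.67×10⁻⁸·8.994·2.702×10⁹.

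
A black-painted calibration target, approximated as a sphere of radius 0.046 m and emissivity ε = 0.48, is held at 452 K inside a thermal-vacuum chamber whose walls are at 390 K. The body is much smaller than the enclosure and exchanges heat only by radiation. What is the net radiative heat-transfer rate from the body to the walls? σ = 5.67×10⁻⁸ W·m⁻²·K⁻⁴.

P_net ≈ 13.5 W

For a small grey body in a large enclosure: P_net = εσA(T_body⁴ − T_wall⁴).
A = 4πr² = 0.02659 m²; T_body⁴ − T_wall⁴ = 4.174×10¹⁰ − 2.313×10¹⁰ = 1.861×10¹⁰ K⁴.
|P_net| = 0.48·5.67×10⁻⁸·0.02659·1.861×10¹⁰.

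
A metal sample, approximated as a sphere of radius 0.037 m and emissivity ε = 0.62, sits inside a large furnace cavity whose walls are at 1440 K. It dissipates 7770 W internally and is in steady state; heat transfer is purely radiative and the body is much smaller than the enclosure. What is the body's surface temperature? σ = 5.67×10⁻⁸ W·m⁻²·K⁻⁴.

T ≈ 2030 K

For a small grey body in a large enclosure, net radiated power = εσA(T⁴ − T_w⁴).
Steady state: P = εσA(T⁴ − T_w⁴) with A = 4πr² = 0.01720 m².
T⁴ = P/(εσA) + T_w⁴ = 7770/(0.62·5.67×10⁻⁸·0.01720) + (1440)⁴
    = 1.285×10¹³ + 4.300×10¹² = 1.715×10¹³ K⁴.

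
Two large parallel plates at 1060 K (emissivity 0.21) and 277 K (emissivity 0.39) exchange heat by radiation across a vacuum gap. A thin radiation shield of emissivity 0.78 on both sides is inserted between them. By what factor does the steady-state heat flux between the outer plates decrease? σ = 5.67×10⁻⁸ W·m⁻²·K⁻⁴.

factor ≈ 1.25

Without shield: q₀ = σΔ(T⁴)/(1/ε₁+1/ε₂−1) with denominator 6.326.
With shield the two gaps are in series; the resistances add: (1/ε₁+1/ε_s−1)+(1/ε_s+1/ε₂−1) = 5.044+2.846 = 7.890.
Heat-flux ratio q₀/q = 7.890/6.326.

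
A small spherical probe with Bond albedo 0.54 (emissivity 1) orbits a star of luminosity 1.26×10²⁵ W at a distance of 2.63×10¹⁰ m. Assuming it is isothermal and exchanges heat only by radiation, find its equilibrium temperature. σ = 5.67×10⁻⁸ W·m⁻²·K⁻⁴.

T ≈ 233 K

First find the stellar flux at distance d: S = L/(4πd²) = 1.26×10²⁵/(4π·(2.63×10¹⁰)²) = 1450 W/m².
For an isothermal sphere, absorbed (1−a)S·πr² = emitted σ·4πr²·T⁴, so T⁴ = (1−a)S/(4σ).
T⁴ = 0.460·1450/(4·5.67×10⁻⁸) = 2.940×10⁹ K⁴.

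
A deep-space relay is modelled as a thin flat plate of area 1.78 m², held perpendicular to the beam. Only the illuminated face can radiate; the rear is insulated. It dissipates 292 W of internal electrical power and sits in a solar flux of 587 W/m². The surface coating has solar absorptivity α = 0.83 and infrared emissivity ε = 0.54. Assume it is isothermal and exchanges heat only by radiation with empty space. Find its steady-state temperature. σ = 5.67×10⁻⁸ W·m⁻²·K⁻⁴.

T ≈ 382 K

At steady state, absorbed solar power + internal power = radiated power.
Absorbed: α·S·A_cross = 0.83·587·1.780 = 867.2 W (cross-section A).
Total input = 867.2 + 292 = 1159 W.
Radiated: εσ·A_surf·T⁴ with A_surf = A = 1.780 m².
T⁴ = 1159/(0.54·5.67×10⁻⁸·1.780) = 2.127×10¹⁰ K⁴.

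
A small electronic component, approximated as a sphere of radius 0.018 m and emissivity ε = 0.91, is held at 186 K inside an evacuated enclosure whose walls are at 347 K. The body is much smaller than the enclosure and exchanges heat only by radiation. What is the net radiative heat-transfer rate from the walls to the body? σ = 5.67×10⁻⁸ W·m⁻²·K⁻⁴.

P_net ≈ 2.79 W

For a small grey body in a large enclosure: P_net = εσA(T_body⁴ − T_wall⁴).
A = 4πr² = 0.004072 m²; T_body⁴ − T_wall⁴ = 1.197×10⁹ − 1.450×10¹⁰ = -1.330×10¹⁰ K⁴.
|P_net| = 0.91·5.67×10⁻⁸·0.004072·1.330×10¹⁰.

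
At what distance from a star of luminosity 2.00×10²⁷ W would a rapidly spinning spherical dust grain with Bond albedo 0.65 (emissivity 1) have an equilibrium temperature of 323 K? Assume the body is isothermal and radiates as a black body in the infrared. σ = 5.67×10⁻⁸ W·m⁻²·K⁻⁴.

d ≈ 1.50×10¹¹ m

For an isothermal black-emitting sphere, (1−a)S·πr² = σ·4πr²·T⁴ ⇒ S = 4σT⁴/(1−a).
S = 4·5.67×10⁻⁸·(323)⁴/0.350 = 7053 W/m².
Flux falls as S = L/(4πd²), so d = √(L/(4πS)) = √(2.00×10²⁷/(4π·7053)).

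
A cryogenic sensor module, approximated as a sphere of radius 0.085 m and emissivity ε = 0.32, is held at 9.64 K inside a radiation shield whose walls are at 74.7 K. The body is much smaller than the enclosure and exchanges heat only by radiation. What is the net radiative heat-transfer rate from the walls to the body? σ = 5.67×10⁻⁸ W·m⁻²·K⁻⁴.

For a small grey body in a large enclosure: P_net = εσA(T_body⁴ − T_wall⁴).
A = 4πr² = 0.09079 m²; T_body⁴ − T_wall⁴ = 8636 − 3.114×10⁷ = -3.113×10⁷ K⁴.
|P_net| = 0.32·5.67×10⁻⁸·0.09079·3.113×10⁷.

P_net ≈ 0.0513 W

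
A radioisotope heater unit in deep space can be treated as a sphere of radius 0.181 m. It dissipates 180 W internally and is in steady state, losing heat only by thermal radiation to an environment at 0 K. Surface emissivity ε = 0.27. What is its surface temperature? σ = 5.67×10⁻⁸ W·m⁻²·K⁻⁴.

Steady state: internal power = radiated power, P = εσA T⁴.
Radiating area A = 4πr² = 0.4117 m².
T⁴ = P/(εσA) = 180/(0.27·5.67×10⁻⁸·0.4117) = 2.856×10¹⁰ K⁴.
T = (2.856×10¹⁰)^(1/4).

T ≈ 411 K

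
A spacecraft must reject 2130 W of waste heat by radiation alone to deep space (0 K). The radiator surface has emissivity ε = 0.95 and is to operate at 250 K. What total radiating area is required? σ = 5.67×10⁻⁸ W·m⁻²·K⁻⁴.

A ≈ 10.1 m²

P = εσA T⁴ ⇒ A = P/(εσT⁴).
T⁴ = 3.906×10⁹ K⁴.
A = 2130/(0.95 × 5.67×10⁻⁸ × 3.906×10⁹).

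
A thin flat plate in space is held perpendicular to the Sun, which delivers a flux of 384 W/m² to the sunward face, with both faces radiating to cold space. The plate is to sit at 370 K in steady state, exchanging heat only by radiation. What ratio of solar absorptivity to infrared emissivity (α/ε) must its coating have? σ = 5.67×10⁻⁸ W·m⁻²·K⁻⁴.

α/ε ≈ 5.53

Balance: αS·A = εσ·2A·T⁴ ⇒ α/ε = 2σT⁴/S.
α/ε = 2·5.67×10⁻⁸·(370)⁴/384 = 2·5.67×10⁻⁸·1.874×10¹⁰/384.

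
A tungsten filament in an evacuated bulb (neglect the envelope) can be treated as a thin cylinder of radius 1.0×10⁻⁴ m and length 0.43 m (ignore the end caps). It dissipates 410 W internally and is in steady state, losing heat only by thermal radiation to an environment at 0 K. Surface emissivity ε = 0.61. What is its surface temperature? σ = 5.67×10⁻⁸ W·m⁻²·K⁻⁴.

T ≈ 2570 K

Steady state: internal power = radiated power, P = εσA T⁴.
Radiating area A = 2πrL = 2.702×10⁻⁴ m².
T⁴ = P/(εσA) = 410/(0.61·5.67×10⁻⁸·2.702×10⁻⁴) = 4.388×10¹³ K⁴.
T = (4.388×10¹³)^(1/4).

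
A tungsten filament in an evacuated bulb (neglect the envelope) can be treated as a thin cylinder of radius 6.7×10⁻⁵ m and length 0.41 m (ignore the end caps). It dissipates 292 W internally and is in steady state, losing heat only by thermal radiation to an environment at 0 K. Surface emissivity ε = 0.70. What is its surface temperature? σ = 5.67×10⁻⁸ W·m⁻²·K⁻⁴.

Steady state: internal power = radiated power, P = εσA T⁴.
Radiating area A = 2πrL = 1.726×10⁻⁴ m².
T⁴ = P/(εσA) = 292/(0.70·5.67×10⁻⁸·1.726×10⁻⁴) = 4.262×10¹³ K⁴.
T = (4.262×10¹³)^(1/4).

T ≈ 2560 K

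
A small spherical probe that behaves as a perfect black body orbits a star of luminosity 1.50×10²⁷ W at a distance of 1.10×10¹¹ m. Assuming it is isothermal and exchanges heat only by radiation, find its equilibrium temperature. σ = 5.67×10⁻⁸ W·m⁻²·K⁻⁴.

First find the stellar flux at distance d: S = L/(4πd²) = 1.50×10²⁷/(4π·(1.10×10¹¹)²) = 9865 W/m².
For an isothermal sphere, absorbed (1−a)S·πr² = emitted σ·4πr²·T⁴, so T⁴ = (1−a)S/(4σ).
T⁴ = 1.00·9865/(4·5.67×10⁻⁸) = 4.350×10¹⁰ K⁴.

T ≈ 457 K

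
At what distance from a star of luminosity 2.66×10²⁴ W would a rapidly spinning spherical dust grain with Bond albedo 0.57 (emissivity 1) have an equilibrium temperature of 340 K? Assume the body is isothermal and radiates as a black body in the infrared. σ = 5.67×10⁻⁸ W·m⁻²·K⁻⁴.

d ≈ 5.48×10⁹ m

For an isothermal black-emitting sphere, (1−a)S·πr² = σ·4πr²·T⁴ ⇒ S = 4σT⁴/(1−a).
S = 4·5.67×10⁻⁸·(340)⁴/0.430 = 7048 W/m².
Flux falls as S = L/(4πd²), so d = √(L/(4πS)) = √(2.66×10²⁴/(4π·7048)).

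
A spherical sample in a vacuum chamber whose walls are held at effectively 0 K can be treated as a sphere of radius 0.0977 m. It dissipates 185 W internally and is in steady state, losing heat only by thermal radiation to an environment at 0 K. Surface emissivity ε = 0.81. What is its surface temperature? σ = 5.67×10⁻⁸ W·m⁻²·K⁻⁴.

Steady state: internal power = radiated power, P = εσA T⁴.
Radiating area A = 4πr² = 0.1199 m².
T⁴ = P/(εσA) = 185/(0.81·5.67×10⁻⁸·0.1199) = 3.358×10¹⁰ K⁴.
T = (3.358×10¹⁰)^(1/4).

T ≈ 428 K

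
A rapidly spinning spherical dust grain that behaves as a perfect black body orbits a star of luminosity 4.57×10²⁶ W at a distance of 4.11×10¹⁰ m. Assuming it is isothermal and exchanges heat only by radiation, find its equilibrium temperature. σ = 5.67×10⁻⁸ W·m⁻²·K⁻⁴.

T ≈ 555 K

First find the stellar flux at distance d: S = L/(4πd²) = 4.57×10²⁶/(4π·(4.11×10¹⁰)²) = 21530 W/m².
For an isothermal sphere, absorbed (1−a)S·πr² = emitted σ·4πr²·T⁴, so T⁴ = (1−a)S/(4σ).
T⁴ = 1.00·21530/(4·5.67×10⁻⁸) = 9.492×10¹⁰ K⁴.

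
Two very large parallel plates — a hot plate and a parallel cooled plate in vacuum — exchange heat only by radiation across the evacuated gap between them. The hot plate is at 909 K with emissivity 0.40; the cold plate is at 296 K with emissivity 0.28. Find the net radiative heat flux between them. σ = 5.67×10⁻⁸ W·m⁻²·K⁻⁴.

For two infinite grey parallel plates, q = σ(T₁⁴ − T₂⁴)/(1/ε₁ + 1/ε₂ − 1).
T₁⁴ − T₂⁴ = 6.827×10¹¹ − 7.677×10⁹ = 6.751×10¹¹ K⁴.
1/ε₁ + 1/ε₂ − 1 = 2.500 + 3.571 − 1 = 5.071.
q = 5.67×10⁻⁸ × 6.751×10¹¹ / 5.071.

q ≈ 7550 W/m²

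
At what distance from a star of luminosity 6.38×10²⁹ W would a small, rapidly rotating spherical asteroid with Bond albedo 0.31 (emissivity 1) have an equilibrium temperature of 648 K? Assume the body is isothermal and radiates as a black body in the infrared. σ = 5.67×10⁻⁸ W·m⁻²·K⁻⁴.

d ≈ 9.36×10¹¹ m

For an isothermal black-emitting sphere, (1−a)S·πr² = σ·4πr²·T⁴ ⇒ S = 4σT⁴/(1−a).
S = 4·5.67×10⁻⁸·(648)⁴/0.690 = 57960 W/m².
Flux falls as S = L/(4πd²), so d = √(L/(4πS)) = √(6.38×10²⁹/(4π·57960)).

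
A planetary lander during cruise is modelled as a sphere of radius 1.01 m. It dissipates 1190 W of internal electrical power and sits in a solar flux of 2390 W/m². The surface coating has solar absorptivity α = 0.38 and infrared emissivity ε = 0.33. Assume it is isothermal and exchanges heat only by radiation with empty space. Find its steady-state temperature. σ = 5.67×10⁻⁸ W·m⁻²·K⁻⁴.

T ≈ 362 K

At steady state, absorbed solar power + internal power = radiated power.
Absorbed: α·S·A_cross = 0.38·2390·3.205 = 2911 W (cross-section πr²).
Total input = 2911 + 1190 = 4101 W.
Radiated: εσ·A_surf·T⁴ with A_surf = 4πr² = 12.82 m².
T⁴ = 4101/(0.33·5.67×10⁻⁸·12.82) = 1.710×10¹⁰ K⁴.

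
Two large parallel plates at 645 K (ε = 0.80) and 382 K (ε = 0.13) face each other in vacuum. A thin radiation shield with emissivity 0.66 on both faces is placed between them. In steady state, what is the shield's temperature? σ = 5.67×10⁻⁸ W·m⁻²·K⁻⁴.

In steady state the net flux on the hot side equals that on the cold side.
σ(T₁⁴−T_s⁴)/D₁ = σ(T_s⁴−T₂⁴)/D₂, with D₁ = 1/ε₁+1/ε_s−1 = 1.765, D₂ = 1/ε_s+1/ε₂−1 = 8.207.
Solve for T_s⁴: T_s⁴ = (D₂·T₁⁴ + D₁·T₂⁴)/(D₁+D₂) = 1.462×10¹¹ K⁴.

T_s ≈ 618 K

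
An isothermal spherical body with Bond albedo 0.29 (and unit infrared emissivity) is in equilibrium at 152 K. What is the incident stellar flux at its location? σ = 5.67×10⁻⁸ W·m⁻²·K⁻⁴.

(1−a)S·πr² = σ·4πr²·T⁴ ⇒ S = 4σT⁴/(1−a).
S = 4·5.67×10⁻⁸·5.338×10⁸/0.710.

S ≈ 171 W/m²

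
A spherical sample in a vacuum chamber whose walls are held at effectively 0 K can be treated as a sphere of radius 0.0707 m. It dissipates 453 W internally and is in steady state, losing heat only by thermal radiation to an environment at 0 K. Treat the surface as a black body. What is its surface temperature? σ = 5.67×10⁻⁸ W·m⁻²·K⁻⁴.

T ≈ 597 K

Steady state: internal power = radiated power, P = εσA T⁴.
Radiating area A = 4πr² = 0.06281 m².
T⁴ = P/(εσA) = 453/(1.0·5.67×10⁻⁸·0.06281) = 1.272×10¹¹ K⁴.
T = (1.272×10¹¹)^(1/4).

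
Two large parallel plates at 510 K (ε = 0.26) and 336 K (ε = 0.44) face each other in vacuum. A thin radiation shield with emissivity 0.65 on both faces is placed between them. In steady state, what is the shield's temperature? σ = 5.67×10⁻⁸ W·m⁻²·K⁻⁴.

In steady state the net flux on the hot side equals that on the cold side.
σ(T₁⁴−T_s⁴)/D₁ = σ(T_s⁴−T₂⁴)/D₂, with D₁ = 1/ε₁+1/ε_s−1 = 4.385, D₂ = 1/ε_s+1/ε₂−1 = 2.811.
Solve for T_s⁴: T_s⁴ = (D₂·T₁⁴ + D₁·T₂⁴)/(D₁+D₂) = 3.420×10¹⁰ K⁴.

T_s ≈ 430 K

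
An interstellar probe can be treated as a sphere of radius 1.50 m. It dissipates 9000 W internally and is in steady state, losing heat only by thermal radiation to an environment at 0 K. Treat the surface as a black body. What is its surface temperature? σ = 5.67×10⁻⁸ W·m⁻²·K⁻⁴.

Steady state: internal power = radiated power, P = εσA T⁴.
Radiating area A = 4πr² = 28.27 m².
T⁴ = P/(εσA) = 9000/(1.0·5.67×10⁻⁸·28.27) = 5.614×10⁹ K⁴.
T = (5.614×10⁹)^(1/4).

T ≈ 274 K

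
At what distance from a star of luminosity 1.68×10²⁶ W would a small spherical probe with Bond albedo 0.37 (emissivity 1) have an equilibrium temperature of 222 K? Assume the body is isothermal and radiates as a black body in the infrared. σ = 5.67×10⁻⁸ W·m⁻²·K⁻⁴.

For an isothermal black-emitting sphere, (1−a)S·πr² = σ·4πr²·T⁴ ⇒ S = 4σT⁴/(1−a).
S = 4·5.67×10⁻⁸·(222)⁴/0.630 = 874.4 W/m².
Flux falls as S = L/(4πd²), so d = √(L/(4πS)) = √(1.68×10²⁶/(4π·874.4)).

d ≈ 1.24×10¹¹ m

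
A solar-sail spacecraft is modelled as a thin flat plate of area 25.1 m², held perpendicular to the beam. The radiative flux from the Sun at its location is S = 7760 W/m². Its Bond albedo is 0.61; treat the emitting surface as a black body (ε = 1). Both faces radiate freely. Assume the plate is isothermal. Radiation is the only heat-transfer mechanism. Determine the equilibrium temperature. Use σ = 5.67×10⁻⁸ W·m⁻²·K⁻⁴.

T ≈ 404 K

At equilibrium, absorbed power = emitted power.
Absorbing cross-section = A = 25.10 m²; emitting surface = 2A = 50.20 m² (ratio 2).
(1−a)S·A_cross = εσ·A_surf·T⁴  ⇒  T⁴ = (1−a)S/(2σ).
T⁴ = 0.390·7760/(2·5.67×10⁻⁸) = 2.669×10¹⁰ K⁴.
T = (2.669×10¹⁰)^(1/4).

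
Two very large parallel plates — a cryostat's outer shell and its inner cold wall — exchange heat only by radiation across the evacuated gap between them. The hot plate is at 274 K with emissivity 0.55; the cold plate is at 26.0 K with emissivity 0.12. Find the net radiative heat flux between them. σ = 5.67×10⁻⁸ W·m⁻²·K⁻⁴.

For two infinite grey parallel plates, q = σ(T₁⁴ − T₂⁴)/(1/ε₁ + 1/ε₂ − 1).
T₁⁴ − T₂⁴ = 5.636×10⁹ − 4.570×10⁵ = 5.636×10⁹ K⁴.
1/ε₁ + 1/ε₂ − 1 = 1.818 + 8.333 − 1 = 9.152.
q = 5.67×10⁻⁸ × 5.636×10⁹ / 9.152.

q ≈ 34.9 W/m²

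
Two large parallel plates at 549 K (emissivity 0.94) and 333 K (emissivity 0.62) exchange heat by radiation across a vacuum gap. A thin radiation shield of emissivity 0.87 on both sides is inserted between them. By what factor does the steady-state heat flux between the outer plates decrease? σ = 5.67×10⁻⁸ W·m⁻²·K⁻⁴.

Without shield: q₀ = σΔ(T⁴)/(1/ε₁+1/ε₂−1) with denominator 1.677.
With shield the two gaps are in series; the resistances add: (1/ε₁+1/ε_s−1)+(1/ε_s+1/ε₂−1) = 1.213+1.762 = 2.976.
Heat-flux ratio q₀/q = 2.976/1.677.

factor ≈ 1.77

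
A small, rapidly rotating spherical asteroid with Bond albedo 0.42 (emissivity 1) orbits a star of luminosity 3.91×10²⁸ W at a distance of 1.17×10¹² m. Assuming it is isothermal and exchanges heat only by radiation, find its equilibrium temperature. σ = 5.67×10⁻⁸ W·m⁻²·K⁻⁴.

T ≈ 276 K

First find the stellar flux at distance d: S = L/(4πd²) = 3.91×10²⁸/(4π·(1.17×10¹²)²) = 2273 W/m².
For an isothermal sphere, absorbed (1−a)S·πr² = emitted σ·4πr²·T⁴, so T⁴ = (1−a)S/(4σ).
T⁴ = 0.580·2273/(4·5.67×10⁻⁸) = 5.813×10⁹ K⁴.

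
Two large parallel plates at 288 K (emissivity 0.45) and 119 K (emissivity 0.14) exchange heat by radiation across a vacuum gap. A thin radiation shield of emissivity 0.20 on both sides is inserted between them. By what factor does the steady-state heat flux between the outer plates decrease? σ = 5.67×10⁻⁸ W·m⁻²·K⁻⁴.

factor ≈ 2.08

Without shield: q₀ = σΔ(T⁴)/(1/ε₁+1/ε₂−1) with denominator 8.365.
With shield the two gaps are in series; the resistances add: (1/ε₁+1/ε_s−1)+(1/ε_s+1/ε₂−1) = 6.222+11.14 = 17.37.
Heat-flux ratio q₀/q = 17.37/8.365.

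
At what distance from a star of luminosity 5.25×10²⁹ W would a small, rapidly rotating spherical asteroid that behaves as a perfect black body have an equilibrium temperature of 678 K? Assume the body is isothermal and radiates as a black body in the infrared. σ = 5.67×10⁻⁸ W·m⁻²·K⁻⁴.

For an isothermal black-emitting sphere, (1−a)S·πr² = σ·4πr²·T⁴ ⇒ S = 4σT⁴/(1−a).
S = 4·5.67×10⁻⁸·(678)⁴/1.00 = 47920 W/m².
Flux falls as S = L/(4πd²), so d = √(L/(4πS)) = √(5.25×10²⁹/(4π·47920)).

d ≈ 9.34×10¹¹ m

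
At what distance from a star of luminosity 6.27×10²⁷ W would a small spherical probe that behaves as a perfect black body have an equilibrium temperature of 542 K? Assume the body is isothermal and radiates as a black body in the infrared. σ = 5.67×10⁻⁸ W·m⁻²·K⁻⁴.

For an isothermal black-emitting sphere, (1−a)S·πr² = σ·4πr²·T⁴ ⇒ S = 4σT⁴/(1−a).
S = 4·5.67×10⁻⁸·(542)⁴/1.00 = 19570 W/m².
Flux falls as S = L/(4πd²), so d = √(L/(4πS)) = √(6.27×10²⁷/(4π·19570)).

d ≈ 1.60×10¹¹ m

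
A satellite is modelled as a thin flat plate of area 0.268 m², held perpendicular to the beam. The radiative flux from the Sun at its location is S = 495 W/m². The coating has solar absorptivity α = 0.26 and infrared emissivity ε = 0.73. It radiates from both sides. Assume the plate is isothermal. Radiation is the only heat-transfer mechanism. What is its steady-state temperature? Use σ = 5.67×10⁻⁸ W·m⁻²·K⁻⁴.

At equilibrium, absorbed power = emitted power.
Absorbing cross-section = A = 0.2680 m²; emitting surface = 2A = 0.5360 m² (ratio 2).
αS·A_cross = εσ·A_surf·T⁴  ⇒  T⁴ = αS/(ε·2σ).
T⁴ = 0.260·495/(0.73·2·5.67×10⁻⁸) = 1.555×10⁹ K⁴.
T = (1.555×10⁹)^(1/4).

T ≈ 199 K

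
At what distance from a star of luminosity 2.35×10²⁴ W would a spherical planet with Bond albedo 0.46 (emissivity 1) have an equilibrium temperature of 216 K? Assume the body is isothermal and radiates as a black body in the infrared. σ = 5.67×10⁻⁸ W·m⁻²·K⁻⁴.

For an isothermal black-emitting sphere, (1−a)S·πr² = σ·4πr²·T⁴ ⇒ S = 4σT⁴/(1−a).
S = 4·5.67×10⁻⁸·(216)⁴/0.540 = 914.2 W/m².
Flux falls as S = L/(4πd²), so d = √(L/(4πS)) = √(2.35×10²⁴/(4π·914.2)).

d ≈ 1.43×10¹⁰ m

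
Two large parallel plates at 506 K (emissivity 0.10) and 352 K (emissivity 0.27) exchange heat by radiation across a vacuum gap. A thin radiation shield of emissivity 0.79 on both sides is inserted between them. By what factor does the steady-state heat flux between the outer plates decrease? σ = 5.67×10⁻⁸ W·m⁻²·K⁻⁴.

factor ≈ 1.12

Without shield: q₀ = σΔ(T⁴)/(1/ε₁+1/ε₂−1) with denominator 12.70.
With shield the two gaps are in series; the resistances add: (1/ε₁+1/ε_s−1)+(1/ε_s+1/ε₂−1) = 10.27+3.970 = 14.24.
Heat-flux ratio q₀/q = 14.24/12.70.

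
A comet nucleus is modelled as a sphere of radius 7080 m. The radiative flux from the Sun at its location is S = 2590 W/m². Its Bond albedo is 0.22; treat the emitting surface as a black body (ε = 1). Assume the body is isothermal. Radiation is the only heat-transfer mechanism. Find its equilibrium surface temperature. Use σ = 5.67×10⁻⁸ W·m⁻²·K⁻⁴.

T ≈ 307 K

At equilibrium, absorbed power = emitted power.
Absorbing cross-section = πr² = 1.575×10⁸ m²; emitting surface = 4πr² = 6.299×10⁸ m² (ratio 4).
(1−a)S·A_cross = εσ·A_surf·T⁴  ⇒  T⁴ = (1−a)S/(4σ).
T⁴ = 0.780·2590/(4·5.67×10⁻⁸) = 8.907×10⁹ K⁴.
T = (8.907×10⁹)^(1/4).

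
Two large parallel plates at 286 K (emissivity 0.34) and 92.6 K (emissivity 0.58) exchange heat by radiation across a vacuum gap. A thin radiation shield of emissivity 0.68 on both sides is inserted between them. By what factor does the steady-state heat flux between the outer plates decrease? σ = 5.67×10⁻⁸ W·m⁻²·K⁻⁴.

Without shield: q₀ = σΔ(T⁴)/(1/ε₁+1/ε₂−1) with denominator 3.665.
With shield the two gaps are in series; the resistances add: (1/ε₁+1/ε_s−1)+(1/ε_s+1/ε₂−1) = 3.412+2.195 = 5.606.
Heat-flux ratio q₀/q = 5.606/3.665.

factor ≈ 1.53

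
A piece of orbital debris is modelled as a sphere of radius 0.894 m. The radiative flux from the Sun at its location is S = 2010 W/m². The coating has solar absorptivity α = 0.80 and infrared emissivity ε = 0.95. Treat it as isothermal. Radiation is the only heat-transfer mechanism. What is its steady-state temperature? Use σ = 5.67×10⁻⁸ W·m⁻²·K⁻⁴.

T ≈ 294 K

At equilibrium, absorbed power = emitted power.
Absorbing cross-section = πr² = 2.511 m²; emitting surface = 4πr² = 10.04 m² (ratio 4).
αS·A_cross = εσ·A_surf·T⁴  ⇒  T⁴ = αS/(ε·4σ).
T⁴ = 0.800·2010/(0.95·4·5.67×10⁻⁸) = 7.463×10⁹ K⁴.
T = (7.463×10⁹)^(1/4).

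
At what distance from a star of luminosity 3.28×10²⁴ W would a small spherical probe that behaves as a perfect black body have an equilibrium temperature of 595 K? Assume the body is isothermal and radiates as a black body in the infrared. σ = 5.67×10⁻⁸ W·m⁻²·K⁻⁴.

d ≈ 3.03×10⁹ m

For an isothermal black-emitting sphere, (1−a)S·πr² = σ·4πr²·T⁴ ⇒ S = 4σT⁴/(1−a).
S = 4·5.67×10⁻⁸·(595)⁴/1.00 = 28430 W/m².
Flux falls as S = L/(4πd²), so d = √(L/(4πS)) = √(3.28×10²⁴/(4π·28430)).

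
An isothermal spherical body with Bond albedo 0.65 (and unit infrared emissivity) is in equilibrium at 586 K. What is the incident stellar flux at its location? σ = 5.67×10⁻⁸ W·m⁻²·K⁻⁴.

(1−a)S·πr² = σ·4πr²·T⁴ ⇒ S = 4σT⁴/(1−a).
S = 4·5.67×10⁻⁸·1.179×10¹¹/0.350.

S ≈ 76400 W/m²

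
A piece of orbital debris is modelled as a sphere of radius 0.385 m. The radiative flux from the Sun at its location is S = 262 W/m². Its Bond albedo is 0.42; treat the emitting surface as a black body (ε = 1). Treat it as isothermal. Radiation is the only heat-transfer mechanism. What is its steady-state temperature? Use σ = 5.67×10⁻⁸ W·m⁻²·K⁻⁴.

At equilibrium, absorbed power = emitted power.
Absorbing cross-section = πr² = 0.4657 m²; emitting surface = 4πr² = 1.863 m² (ratio 4).
(1−a)S·A_cross = εσ·A_surf·T⁴  ⇒  T⁴ = (1−a)S/(4σ).
T⁴ = 0.580·262/(4·5.67×10⁻⁸) = 6.700×10⁸ K⁴.
T = (6.700×10⁸)^(1/4).

T ≈ 161 K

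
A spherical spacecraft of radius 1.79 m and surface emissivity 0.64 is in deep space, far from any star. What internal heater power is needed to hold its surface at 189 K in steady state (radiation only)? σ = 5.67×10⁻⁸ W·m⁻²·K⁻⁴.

P ≈ 1860 W

P = εσ·4πr²·T⁴.
4πr² = 40.26 m²; T⁴ = 1.276×10⁹ K⁴.
P = 0.64·5.67×10⁻⁸·40.26·1.276×10⁹.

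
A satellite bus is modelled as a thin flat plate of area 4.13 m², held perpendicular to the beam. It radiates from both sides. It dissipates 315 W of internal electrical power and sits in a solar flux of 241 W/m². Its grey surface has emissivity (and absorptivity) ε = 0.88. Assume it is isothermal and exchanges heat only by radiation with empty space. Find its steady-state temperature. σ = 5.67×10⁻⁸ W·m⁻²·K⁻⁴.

T ≈ 232 K

At steady state, absorbed solar power + internal power = radiated power.
Absorbed: α·S·A_cross = 0.88·241·4.130 = 875.9 W (cross-section A).
Total input = 875.9 + 315 = 1191 W.
Radiated: εσ·A_surf·T⁴ with A_surf = 2A = 8.260 m².
T⁴ = 1191/(0.88·5.67×10⁻⁸·8.260) = 2.890×10⁹ K⁴.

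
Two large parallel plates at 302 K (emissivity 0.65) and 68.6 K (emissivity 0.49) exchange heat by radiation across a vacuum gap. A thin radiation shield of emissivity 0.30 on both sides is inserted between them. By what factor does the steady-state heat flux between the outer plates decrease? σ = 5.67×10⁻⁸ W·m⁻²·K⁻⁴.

factor ≈ 3.20

Without shield: q₀ = σΔ(T⁴)/(1/ε₁+1/ε₂−1) with denominator 2.579.
With shield the two gaps are in series; the resistances add: (1/ε₁+1/ε_s−1)+(1/ε_s+1/ε₂−1) = 3.872+4.374 = 8.246.
Heat-flux ratio q₀/q = 8.246/2.579.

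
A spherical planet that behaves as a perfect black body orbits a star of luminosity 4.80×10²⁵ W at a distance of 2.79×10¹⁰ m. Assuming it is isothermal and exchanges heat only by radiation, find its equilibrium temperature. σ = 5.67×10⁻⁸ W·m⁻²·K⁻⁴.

First find the stellar flux at distance d: S = L/(4πd²) = 4.80×10²⁵/(4π·(2.79×10¹⁰)²) = 4907 W/m².
For an isothermal sphere, absorbed (1−a)S·πr² = emitted σ·4πr²·T⁴, so T⁴ = (1−a)S/(4σ).
T⁴ = 1.00·4907/(4·5.67×10⁻⁸) = 2.164×10¹⁰ K⁴.

T ≈ 384 K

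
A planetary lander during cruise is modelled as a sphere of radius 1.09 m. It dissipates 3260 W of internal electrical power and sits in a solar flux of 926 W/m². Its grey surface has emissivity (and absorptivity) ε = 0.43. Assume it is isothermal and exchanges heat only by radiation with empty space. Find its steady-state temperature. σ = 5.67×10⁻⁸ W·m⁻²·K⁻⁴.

At steady state, absorbed solar power + internal power = radiated power.
Absorbed: α·S·A_cross = 0.43·926·3.733 = 1486 W (cross-section πr²).
Total input = 1486 + 3260 = 4746 W.
Radiated: εσ·A_surf·T⁴ with A_surf = 4πr² = 14.93 m².
T⁴ = 4746/(0.43·5.67×10⁻⁸·14.93) = 1.304×10¹⁰ K⁴.

T ≈ 338 K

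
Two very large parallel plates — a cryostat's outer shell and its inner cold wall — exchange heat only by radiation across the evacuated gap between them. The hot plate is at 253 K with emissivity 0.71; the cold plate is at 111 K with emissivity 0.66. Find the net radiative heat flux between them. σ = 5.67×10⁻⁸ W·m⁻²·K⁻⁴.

q ≈ 116 W/m²

For two infinite grey parallel plates, q = σ(T₁⁴ − T₂⁴)/(1/ε₁ + 1/ε₂ − 1).
T₁⁴ − T₂⁴ = 4.097×10⁹ − 1.518×10⁸ = 3.945×10⁹ K⁴.
1/ε₁ + 1/ε₂ − 1 = 1.408 + 1.515 − 1 = 1.924.
q = 5.67×10⁻⁸ × 3.945×10⁹ / 1.924.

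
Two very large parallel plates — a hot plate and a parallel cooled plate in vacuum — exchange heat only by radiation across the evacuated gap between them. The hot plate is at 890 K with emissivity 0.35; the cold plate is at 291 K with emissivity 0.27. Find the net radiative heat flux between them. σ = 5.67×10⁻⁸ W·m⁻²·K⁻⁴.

For two infinite grey parallel plates, q = σ(T₁⁴ − T₂⁴)/(1/ε₁ + 1/ε₂ − 1).
T₁⁴ − T₂⁴ = 6.274×10¹¹ − 7.171×10⁹ = 6.203×10¹¹ K⁴.
1/ε₁ + 1/ε₂ − 1 = 2.857 + 3.704 − 1 = 5.561.
q = 5.67×10⁻⁸ × 6.203×10¹¹ / 5.561.

q ≈ 6320 W/m²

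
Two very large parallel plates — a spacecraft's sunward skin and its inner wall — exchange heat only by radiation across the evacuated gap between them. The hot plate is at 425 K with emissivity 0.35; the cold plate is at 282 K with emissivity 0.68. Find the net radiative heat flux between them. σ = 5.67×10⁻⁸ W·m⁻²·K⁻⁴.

q ≈ 448 W/m²

For two infinite grey parallel plates, q = σ(T₁⁴ − T₂⁴)/(1/ε₁ + 1/ε₂ − 1).
T₁⁴ − T₂⁴ = 3.263×10¹⁰ − 6.324×10⁹ = 2.630×10¹⁰ K⁴.
1/ε₁ + 1/ε₂ − 1 = 2.857 + 1.471 − 1 = 3.328.
q = 5.67×10⁻⁸ × 2.630×10¹⁰ / 3.328.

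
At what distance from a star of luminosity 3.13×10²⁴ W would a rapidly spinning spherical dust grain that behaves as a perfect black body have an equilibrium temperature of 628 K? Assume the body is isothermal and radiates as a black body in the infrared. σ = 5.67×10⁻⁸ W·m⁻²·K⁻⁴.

d ≈ 2.66×10⁹ m

For an isothermal black-emitting sphere, (1−a)S·πr² = σ·4πr²·T⁴ ⇒ S = 4σT⁴/(1−a).
S = 4·5.67×10⁻⁸·(628)⁴/1.00 = 35280 W/m².
Flux falls as S = L/(4πd²), so d = √(L/(4πS)) = √(3.13×10²⁴/(4π·35280)).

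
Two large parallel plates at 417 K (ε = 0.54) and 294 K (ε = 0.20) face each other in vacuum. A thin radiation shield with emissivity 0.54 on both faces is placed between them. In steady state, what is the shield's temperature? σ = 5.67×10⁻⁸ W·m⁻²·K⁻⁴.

In steady state the net flux on the hot side equals that on the cold side.
σ(T₁⁴−T_s⁴)/D₁ = σ(T_s⁴−T₂⁴)/D₂, with D₁ = 1/ε₁+1/ε_s−1 = 2.704, D₂ = 1/ε_s+1/ε₂−1 = 5.852.
Solve for T_s⁴: T_s⁴ = (D₂·T₁⁴ + D₁·T₂⁴)/(D₁+D₂) = 2.304×10¹⁰ K⁴.

T_s ≈ 390 K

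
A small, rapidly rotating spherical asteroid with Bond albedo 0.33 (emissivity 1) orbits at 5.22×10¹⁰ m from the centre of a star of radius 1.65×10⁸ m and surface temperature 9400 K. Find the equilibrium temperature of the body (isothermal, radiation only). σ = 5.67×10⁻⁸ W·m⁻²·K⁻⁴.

T ≈ 338 K

The star's surface emits σT_*⁴; at distance d the flux is S = σT_*⁴(R_*/d)².
S = 5.67×10⁻⁸·(9400)⁴·(1.65×10⁸/5.22×10¹⁰)² = 4423 W/m².
For an isothermal sphere T⁴ = (1−a)S/(4σ) = 1.307×10¹⁰ K⁴.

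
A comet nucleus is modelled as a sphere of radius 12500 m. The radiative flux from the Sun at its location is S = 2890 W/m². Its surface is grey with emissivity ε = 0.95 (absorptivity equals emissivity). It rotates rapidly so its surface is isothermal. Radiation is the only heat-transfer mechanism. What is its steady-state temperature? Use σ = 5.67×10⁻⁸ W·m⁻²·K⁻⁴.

At equilibrium, absorbed power = emitted power.
Absorbing cross-section = πr² = 4.909×10⁸ m²; emitting surface = 4πr² = 1.963×10⁹ m² (ratio 4).
εS·A_cross = εσ·A_surf·T⁴  ⇒  T⁴ = S/(4σ)   (ε cancels).
T⁴ = 2890/(4·5.67×10⁻⁸) = 1.274×10¹⁰ K⁴.
T = (1.274×10¹⁰)^(1/4).

T ≈ 336 K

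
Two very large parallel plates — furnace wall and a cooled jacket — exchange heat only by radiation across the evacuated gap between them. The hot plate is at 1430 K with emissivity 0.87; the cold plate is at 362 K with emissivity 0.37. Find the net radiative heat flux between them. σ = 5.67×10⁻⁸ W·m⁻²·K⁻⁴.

q ≈ 82800 W/m²

For two infinite grey parallel plates, q = σ(T₁⁴ − T₂⁴)/(1/ε₁ + 1/ε₂ − 1).
T₁⁴ − T₂⁴ = 4.182×10¹² − 1.717×10¹⁰ = 4.164×10¹² K⁴.
1/ε₁ + 1/ε₂ − 1 = 1.149 + 2.703 − 1 = 2.852.
q = 5.67×10⁻⁸ × 4.164×10¹² / 2.852.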